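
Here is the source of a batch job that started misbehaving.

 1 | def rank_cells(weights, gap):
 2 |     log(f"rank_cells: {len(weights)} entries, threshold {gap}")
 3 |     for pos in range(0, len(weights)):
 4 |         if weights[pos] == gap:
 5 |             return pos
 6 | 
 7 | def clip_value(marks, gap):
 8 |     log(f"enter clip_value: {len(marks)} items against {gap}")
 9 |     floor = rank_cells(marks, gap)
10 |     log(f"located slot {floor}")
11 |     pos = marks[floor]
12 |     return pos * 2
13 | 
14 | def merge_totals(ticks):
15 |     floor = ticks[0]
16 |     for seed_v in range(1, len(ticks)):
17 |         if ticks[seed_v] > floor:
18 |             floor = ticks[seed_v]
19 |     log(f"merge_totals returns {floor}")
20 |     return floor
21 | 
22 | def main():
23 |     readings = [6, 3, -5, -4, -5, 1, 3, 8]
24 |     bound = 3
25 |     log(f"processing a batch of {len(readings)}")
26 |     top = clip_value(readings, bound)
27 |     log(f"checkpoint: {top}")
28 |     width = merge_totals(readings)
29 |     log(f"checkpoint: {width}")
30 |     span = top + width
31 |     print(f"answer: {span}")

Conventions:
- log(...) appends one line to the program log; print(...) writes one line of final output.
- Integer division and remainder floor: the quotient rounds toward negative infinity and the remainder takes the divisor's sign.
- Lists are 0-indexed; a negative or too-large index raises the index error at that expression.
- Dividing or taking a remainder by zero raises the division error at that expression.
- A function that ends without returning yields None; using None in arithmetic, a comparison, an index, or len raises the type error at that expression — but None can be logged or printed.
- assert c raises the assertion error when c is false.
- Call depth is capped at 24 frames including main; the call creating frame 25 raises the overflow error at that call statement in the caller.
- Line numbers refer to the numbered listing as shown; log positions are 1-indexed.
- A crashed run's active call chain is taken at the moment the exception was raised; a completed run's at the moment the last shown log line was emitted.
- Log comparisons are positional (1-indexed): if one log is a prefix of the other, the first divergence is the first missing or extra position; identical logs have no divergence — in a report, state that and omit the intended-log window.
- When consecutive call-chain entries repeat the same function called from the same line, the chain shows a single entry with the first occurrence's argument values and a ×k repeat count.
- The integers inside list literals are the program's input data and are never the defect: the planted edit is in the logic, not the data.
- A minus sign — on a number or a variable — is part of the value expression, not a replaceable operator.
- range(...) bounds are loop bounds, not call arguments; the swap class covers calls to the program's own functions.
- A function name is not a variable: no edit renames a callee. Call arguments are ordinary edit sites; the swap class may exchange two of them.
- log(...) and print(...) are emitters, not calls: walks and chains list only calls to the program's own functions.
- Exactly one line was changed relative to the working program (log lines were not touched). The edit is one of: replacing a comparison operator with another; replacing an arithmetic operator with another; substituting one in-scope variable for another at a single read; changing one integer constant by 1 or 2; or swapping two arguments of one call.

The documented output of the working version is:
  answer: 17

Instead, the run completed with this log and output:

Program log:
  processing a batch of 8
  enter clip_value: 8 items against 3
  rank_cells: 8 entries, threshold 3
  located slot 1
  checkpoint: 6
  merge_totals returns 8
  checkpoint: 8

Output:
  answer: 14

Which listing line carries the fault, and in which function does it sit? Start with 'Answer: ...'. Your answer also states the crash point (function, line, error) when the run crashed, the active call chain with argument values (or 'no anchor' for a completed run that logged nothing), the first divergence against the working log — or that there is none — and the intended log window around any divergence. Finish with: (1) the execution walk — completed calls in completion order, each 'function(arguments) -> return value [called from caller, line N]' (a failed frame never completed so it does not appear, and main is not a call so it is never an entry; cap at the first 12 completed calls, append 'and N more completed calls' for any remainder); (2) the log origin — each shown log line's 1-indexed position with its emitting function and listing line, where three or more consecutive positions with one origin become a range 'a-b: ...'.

Answer: the defect is in clip_value at line 12.
Core observation: At log position 5 the runs split — shown 'checkpoint: 6', but the working version logs 'checkpoint: 9'.
Call chain: main.
First divergence: position 5 — the shown line 'checkpoint: 6' should read 'checkpoint: 9'.
Intended log window:
  3: rank_cells: 8 entries, threshold 3
  4: located slot 1
  5: checkpoint: 9
  6: merge_totals returns 8
Execution walk:
  rank_cells([6, 3, -5, -4, -5, 1, 3, 8], 3) -> 1  [called from clip_value, line 9]
  clip_value([6, 3, -5, -4, -5, 1, 3, 8], 3) -> 6  [called from main, line 26]
  merge_totals([6, 3, -5, -4, -5, 1, 3, 8]) -> 8  [called from main, line 28]
Log line origins:
  1: logged in main at line 25
  2: logged in clip_value at line 8
  3: logged in rank_cells at line 2
  4: logged in clip_value at line 10
  5: logged in main at line 27
  6: logged in merge_totals at line 19
  7: logged in main at line 29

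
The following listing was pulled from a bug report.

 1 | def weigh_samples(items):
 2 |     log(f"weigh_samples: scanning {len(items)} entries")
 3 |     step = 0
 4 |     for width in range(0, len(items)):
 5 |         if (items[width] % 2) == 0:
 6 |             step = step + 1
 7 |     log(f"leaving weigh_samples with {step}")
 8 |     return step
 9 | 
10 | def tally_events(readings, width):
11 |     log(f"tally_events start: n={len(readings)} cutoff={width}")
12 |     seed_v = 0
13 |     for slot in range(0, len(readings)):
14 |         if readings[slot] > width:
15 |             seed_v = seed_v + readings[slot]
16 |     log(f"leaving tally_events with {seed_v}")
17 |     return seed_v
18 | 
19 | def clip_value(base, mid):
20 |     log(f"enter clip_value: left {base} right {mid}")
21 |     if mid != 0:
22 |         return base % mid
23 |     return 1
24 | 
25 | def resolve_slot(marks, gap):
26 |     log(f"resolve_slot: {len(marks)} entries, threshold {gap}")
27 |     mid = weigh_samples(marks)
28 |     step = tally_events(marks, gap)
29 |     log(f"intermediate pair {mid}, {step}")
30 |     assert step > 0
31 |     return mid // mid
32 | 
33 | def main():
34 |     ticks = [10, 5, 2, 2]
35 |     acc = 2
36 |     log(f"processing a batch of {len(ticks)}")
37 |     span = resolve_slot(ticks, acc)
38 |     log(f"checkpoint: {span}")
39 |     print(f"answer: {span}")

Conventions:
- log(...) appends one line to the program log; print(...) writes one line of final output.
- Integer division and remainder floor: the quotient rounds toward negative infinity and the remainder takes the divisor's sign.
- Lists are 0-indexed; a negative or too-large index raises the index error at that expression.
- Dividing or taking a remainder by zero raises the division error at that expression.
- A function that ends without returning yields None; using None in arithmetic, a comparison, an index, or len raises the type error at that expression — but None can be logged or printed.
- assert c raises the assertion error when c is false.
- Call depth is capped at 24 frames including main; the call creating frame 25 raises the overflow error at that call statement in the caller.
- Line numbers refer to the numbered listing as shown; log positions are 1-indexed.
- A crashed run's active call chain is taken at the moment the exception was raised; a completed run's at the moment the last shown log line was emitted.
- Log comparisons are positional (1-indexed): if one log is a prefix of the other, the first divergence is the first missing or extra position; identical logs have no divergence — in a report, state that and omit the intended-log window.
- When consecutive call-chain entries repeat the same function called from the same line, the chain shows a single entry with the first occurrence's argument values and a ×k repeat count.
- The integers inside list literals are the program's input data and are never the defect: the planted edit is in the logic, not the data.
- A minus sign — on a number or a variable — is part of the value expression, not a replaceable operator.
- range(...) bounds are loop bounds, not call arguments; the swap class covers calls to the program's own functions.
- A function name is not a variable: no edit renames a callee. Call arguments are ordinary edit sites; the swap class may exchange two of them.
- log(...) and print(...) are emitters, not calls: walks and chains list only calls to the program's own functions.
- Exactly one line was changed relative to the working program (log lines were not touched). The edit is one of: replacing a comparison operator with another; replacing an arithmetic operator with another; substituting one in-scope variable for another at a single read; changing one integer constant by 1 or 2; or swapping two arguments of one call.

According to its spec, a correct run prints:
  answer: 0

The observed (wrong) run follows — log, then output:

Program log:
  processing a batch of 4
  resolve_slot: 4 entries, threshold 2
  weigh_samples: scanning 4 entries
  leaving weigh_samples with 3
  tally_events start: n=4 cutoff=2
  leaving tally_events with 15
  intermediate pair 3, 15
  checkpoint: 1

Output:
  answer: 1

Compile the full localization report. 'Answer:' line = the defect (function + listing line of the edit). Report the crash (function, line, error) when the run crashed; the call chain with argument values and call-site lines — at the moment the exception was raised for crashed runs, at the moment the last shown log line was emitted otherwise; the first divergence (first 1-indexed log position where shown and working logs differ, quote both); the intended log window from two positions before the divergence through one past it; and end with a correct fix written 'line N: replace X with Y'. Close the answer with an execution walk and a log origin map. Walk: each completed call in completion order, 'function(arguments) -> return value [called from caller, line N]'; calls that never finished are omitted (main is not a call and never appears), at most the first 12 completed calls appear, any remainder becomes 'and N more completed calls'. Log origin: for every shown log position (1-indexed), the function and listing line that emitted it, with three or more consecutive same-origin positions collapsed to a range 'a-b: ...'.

Answer: the defect is in resolve_slot at line 31.
Key fact: Everything matches until log position 8, which reads 'checkpoint: 1' in place of 'checkpoint: 0'.
Call chain: main.
First divergence: position 8 — shown 'checkpoint: 1', intended 'checkpoint: 0'.
Intended log window:
  6: leaving tally_events with 15
  7: intermediate pair 3, 15
  8: checkpoint: 0
Execution walk:
  weigh_samples([10, 5, 2, 2]) -> 3  [called from resolve_slot, line 27]
  tally_events([10, 5, 2, 2], 2) -> 15  [called from resolve_slot, line 28]
  resolve_slot([10, 5, 2, 2], 2) -> 1  [called from main, line 37]
Log origin:
  1: logged in main at line 36
  2: logged in resolve_slot at line 26
  3: logged in weigh_samples at line 2
  4: logged in weigh_samples at line 7
  5: logged in tally_events at line 11
  6: logged in tally_events at line 16
  7: logged in resolve_slot at line 29
  8: logged in main at line 38
A correct fix: line 31: replace `mid // mid` with `mid // step`.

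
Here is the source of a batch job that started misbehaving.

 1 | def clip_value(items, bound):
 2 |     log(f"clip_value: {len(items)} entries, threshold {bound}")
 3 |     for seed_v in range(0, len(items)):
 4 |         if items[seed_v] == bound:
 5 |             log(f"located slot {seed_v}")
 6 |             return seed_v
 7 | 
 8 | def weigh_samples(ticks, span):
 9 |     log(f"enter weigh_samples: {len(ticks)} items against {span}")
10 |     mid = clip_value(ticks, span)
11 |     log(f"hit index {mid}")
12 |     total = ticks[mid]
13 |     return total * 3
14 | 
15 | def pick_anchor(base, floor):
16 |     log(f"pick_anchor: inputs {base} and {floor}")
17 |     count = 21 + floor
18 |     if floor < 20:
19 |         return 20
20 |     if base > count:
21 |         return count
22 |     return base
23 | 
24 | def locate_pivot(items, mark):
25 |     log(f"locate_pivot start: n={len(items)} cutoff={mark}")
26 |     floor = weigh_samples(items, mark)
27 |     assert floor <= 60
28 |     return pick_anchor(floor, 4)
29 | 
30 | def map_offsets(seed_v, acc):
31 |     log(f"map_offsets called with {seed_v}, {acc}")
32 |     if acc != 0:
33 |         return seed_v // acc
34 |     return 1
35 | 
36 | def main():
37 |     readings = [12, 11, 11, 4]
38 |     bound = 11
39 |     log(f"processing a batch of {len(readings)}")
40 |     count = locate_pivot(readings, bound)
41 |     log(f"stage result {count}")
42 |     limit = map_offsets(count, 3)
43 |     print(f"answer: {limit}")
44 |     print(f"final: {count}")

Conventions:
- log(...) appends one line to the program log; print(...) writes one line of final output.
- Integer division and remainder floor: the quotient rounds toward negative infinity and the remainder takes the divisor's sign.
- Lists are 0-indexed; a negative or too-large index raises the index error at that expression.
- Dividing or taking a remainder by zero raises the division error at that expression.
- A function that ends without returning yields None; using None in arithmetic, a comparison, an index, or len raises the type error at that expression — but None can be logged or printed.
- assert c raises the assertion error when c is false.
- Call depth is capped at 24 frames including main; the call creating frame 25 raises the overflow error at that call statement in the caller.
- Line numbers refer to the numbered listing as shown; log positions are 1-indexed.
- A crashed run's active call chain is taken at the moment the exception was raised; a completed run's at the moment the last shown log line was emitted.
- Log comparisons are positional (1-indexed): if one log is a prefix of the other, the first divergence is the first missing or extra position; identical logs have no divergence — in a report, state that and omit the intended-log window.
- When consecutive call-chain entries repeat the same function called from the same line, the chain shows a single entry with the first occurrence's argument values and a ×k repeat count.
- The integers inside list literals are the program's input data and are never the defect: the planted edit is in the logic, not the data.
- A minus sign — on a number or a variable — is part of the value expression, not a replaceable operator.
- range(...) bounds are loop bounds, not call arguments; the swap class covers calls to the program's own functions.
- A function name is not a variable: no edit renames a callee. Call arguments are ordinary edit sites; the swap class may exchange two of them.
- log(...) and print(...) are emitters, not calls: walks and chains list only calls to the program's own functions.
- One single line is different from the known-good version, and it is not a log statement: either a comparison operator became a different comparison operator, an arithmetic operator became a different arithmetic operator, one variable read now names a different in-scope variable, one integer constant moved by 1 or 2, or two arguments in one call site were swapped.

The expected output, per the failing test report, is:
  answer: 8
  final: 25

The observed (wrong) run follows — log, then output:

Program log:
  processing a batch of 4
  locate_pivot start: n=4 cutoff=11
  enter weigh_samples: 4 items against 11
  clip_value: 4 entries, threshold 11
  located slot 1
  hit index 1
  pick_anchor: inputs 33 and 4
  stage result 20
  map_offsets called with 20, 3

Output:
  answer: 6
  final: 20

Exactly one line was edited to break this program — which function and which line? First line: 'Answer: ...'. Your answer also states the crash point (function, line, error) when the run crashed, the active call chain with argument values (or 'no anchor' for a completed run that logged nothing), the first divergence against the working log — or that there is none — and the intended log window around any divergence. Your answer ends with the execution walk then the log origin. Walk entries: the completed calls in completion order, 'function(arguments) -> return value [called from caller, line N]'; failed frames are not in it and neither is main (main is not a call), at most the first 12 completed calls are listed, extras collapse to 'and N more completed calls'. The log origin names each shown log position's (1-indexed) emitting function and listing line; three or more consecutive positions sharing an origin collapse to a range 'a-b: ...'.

Answer: the defect is in pick_anchor at line 18.
The tell: The earliest visible damage is log position 8 — 'stage result 20' rather than the intended 'stage result 25'.
Call chain: main -> map_offsets(20, 3) (called at line 42).
First divergence: position 8 — shown 'stage result 20', intended 'stage result 25'.
Intended log window:
  6: hit index 1
  7: pick_anchor: inputs 33 and 4
  8: stage result 25
  9: map_offsets called with 25, 3
Execution walk:
  clip_value([12, 11, 11, 4], 11) -> 1  [called from weigh_samples, line 10]
  weigh_samples([12, 11, 11, 4], 11) -> 33  [called from locate_pivot, line 26]
  pick_anchor(33, 4) -> 20  [called from locate_pivot, line 28]
  locate_pivot([12, 11, 11, 4], 11) -> 20  [called from main, line 40]
  map_offsets(20, 3) -> 6  [called from main, line 42]
Log line origins:
  1: emitted by main (line 39)
  2: emitted by locate_pivot (line 25)
  3: emitted by weigh_samples (line 9)
  4: emitted by clip_value (line 2)
  5: emitted by clip_value (line 5)
  6: emitted by weigh_samples (line 11)
  7: emitted by pick_anchor (line 16)
  8: emitted by main (line 41)
  9: emitted by map_offsets (line 31)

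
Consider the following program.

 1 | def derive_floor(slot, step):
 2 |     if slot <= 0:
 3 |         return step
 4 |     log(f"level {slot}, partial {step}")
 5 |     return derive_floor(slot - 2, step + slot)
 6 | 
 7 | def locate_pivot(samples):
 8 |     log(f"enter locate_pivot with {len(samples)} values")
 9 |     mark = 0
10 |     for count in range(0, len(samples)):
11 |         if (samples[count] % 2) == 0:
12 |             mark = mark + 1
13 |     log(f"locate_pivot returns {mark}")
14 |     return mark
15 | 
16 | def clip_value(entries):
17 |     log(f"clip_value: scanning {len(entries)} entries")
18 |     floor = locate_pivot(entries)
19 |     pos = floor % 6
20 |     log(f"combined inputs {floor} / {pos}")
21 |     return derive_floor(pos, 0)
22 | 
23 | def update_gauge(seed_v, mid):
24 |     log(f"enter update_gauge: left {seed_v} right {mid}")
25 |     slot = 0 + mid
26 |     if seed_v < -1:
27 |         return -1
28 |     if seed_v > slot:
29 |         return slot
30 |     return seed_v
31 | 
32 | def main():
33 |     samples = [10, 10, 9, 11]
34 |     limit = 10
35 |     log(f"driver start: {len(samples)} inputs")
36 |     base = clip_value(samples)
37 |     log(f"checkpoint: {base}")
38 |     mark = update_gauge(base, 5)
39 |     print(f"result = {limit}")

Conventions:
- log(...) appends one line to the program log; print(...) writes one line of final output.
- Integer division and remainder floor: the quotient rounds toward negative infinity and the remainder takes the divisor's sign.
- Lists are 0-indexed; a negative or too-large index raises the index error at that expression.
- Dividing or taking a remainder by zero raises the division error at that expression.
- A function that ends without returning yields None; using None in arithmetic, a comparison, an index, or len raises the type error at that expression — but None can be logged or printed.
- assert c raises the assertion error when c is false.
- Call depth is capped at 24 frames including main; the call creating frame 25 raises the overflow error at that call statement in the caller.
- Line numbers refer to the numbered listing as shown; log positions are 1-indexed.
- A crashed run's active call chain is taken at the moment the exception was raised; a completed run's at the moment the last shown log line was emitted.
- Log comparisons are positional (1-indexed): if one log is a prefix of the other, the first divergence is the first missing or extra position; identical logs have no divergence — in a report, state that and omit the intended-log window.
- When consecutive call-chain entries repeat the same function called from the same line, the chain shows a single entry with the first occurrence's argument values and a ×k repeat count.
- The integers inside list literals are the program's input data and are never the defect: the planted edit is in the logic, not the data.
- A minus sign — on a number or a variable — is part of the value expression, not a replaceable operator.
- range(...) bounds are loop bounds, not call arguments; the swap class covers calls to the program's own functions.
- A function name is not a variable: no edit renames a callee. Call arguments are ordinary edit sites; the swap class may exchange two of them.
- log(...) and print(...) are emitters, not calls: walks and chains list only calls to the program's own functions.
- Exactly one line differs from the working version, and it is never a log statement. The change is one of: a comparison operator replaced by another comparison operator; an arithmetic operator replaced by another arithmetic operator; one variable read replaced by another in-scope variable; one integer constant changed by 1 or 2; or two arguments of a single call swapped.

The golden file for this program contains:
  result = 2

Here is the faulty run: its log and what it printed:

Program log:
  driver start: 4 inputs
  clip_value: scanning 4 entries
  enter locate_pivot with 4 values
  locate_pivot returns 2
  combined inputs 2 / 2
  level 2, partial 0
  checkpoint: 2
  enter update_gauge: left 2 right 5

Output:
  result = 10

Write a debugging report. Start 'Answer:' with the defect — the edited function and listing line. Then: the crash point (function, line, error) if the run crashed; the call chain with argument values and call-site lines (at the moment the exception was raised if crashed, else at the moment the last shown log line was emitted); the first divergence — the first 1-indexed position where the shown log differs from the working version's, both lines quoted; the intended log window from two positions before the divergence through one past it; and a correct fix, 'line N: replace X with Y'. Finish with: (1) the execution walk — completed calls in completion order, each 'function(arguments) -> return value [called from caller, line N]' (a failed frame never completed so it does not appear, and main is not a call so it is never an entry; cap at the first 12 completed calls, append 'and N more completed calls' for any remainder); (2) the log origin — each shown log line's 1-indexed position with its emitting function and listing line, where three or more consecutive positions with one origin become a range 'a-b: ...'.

Answer: the defect is in main at line 39.
The tell: The logs agree in full; only the final output differs.
Call chain: main -> update_gauge(2, 5) (called at line 38).
First divergence: none — the logs agree in full.
Execution walk:
  locate_pivot([10, 10, 9, 11]) -> 2  [called from clip_value, line 18]
  derive_floor(0, 2) -> 2  [called from derive_floor, line 5]
  derive_floor(2, 0) -> 2  [called from clip_value, line 21]
  clip_value([10, 10, 9, 11]) -> 2  [called from main, line 36]
  update_gauge(2, 5) -> 2  [called from main, line 38]
Log line origins:
  1: from main, line 35
  2: from clip_value, line 17
  3: from locate_pivot, line 8
  4: from locate_pivot, line 13
  5: from clip_value, line 20
  6: from derive_floor, line 4
  7: from main, line 37
  8: from update_gauge, line 24
A correct fix: line 39: replace `limit` with `mark`.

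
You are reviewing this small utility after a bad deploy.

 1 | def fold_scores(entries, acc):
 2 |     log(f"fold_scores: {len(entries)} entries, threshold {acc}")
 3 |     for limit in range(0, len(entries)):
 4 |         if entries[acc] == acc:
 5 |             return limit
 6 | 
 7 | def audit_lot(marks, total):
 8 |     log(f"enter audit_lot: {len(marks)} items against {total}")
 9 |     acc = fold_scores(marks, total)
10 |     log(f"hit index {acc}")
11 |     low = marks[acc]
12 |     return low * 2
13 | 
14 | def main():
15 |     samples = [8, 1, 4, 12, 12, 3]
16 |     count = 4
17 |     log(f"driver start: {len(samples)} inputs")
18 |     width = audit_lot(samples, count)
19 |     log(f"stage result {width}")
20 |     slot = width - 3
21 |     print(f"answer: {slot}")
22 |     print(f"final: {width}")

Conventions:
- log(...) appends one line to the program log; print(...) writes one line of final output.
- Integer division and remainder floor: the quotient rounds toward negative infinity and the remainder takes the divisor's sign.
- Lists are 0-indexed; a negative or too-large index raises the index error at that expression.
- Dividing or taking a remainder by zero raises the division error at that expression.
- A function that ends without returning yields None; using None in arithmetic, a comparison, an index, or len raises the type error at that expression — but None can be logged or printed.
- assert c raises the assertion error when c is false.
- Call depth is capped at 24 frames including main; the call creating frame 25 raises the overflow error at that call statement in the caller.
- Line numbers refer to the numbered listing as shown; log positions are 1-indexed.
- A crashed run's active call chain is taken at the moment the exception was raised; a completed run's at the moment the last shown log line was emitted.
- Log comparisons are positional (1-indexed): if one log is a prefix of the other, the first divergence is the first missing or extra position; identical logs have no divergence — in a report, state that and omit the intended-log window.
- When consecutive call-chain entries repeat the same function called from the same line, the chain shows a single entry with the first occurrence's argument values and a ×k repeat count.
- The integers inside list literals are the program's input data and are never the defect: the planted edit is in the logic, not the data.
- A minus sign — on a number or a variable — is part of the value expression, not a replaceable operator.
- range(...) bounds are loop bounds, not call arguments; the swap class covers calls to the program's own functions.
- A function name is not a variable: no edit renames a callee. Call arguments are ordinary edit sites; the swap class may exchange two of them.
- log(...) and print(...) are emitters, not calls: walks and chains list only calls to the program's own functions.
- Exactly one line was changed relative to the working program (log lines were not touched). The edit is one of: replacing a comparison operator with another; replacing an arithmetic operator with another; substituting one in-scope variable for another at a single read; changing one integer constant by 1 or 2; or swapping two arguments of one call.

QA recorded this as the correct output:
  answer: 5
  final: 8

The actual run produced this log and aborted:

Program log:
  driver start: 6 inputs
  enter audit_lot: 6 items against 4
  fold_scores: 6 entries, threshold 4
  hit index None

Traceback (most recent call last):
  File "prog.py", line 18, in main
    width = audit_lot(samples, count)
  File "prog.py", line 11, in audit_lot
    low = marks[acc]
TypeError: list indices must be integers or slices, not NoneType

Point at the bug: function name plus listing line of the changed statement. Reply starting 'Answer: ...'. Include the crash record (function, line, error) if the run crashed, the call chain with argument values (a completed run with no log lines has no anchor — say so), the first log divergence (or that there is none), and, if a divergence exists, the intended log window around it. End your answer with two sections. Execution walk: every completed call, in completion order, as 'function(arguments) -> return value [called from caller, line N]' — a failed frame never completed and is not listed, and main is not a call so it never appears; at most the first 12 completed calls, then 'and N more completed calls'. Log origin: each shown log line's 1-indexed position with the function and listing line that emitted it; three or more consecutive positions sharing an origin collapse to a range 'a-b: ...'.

Answer: the defect is in fold_scores at line 4.
Core observation: The log first diverges at position 4: the faulty run prints 'hit index None' where the working version prints 'hit index 2'.
Crash: audit_lot, line 11, TypeError.
Call chain: main -> audit_lot([8, 1, 4, 12, 12, 3], 4) (called at line 18).
First divergence: at position 4 the run shows 'hit index None' where the working version logs 'hit index 2'.
Intended log window:
  2: enter audit_lot: 6 items against 4
  3: fold_scores: 6 entries, threshold 4
  4: hit index 2
  5: stage result 8
Execution walk:
  fold_scores([8, 1, 4, 12, 12, 3], 4) -> None  [called from audit_lot, line 9]
Log origins:
  1: logged in main at line 17
  2: logged in audit_lot at line 8
  3: logged in fold_scores at line 2
  4: logged in audit_lot at line 10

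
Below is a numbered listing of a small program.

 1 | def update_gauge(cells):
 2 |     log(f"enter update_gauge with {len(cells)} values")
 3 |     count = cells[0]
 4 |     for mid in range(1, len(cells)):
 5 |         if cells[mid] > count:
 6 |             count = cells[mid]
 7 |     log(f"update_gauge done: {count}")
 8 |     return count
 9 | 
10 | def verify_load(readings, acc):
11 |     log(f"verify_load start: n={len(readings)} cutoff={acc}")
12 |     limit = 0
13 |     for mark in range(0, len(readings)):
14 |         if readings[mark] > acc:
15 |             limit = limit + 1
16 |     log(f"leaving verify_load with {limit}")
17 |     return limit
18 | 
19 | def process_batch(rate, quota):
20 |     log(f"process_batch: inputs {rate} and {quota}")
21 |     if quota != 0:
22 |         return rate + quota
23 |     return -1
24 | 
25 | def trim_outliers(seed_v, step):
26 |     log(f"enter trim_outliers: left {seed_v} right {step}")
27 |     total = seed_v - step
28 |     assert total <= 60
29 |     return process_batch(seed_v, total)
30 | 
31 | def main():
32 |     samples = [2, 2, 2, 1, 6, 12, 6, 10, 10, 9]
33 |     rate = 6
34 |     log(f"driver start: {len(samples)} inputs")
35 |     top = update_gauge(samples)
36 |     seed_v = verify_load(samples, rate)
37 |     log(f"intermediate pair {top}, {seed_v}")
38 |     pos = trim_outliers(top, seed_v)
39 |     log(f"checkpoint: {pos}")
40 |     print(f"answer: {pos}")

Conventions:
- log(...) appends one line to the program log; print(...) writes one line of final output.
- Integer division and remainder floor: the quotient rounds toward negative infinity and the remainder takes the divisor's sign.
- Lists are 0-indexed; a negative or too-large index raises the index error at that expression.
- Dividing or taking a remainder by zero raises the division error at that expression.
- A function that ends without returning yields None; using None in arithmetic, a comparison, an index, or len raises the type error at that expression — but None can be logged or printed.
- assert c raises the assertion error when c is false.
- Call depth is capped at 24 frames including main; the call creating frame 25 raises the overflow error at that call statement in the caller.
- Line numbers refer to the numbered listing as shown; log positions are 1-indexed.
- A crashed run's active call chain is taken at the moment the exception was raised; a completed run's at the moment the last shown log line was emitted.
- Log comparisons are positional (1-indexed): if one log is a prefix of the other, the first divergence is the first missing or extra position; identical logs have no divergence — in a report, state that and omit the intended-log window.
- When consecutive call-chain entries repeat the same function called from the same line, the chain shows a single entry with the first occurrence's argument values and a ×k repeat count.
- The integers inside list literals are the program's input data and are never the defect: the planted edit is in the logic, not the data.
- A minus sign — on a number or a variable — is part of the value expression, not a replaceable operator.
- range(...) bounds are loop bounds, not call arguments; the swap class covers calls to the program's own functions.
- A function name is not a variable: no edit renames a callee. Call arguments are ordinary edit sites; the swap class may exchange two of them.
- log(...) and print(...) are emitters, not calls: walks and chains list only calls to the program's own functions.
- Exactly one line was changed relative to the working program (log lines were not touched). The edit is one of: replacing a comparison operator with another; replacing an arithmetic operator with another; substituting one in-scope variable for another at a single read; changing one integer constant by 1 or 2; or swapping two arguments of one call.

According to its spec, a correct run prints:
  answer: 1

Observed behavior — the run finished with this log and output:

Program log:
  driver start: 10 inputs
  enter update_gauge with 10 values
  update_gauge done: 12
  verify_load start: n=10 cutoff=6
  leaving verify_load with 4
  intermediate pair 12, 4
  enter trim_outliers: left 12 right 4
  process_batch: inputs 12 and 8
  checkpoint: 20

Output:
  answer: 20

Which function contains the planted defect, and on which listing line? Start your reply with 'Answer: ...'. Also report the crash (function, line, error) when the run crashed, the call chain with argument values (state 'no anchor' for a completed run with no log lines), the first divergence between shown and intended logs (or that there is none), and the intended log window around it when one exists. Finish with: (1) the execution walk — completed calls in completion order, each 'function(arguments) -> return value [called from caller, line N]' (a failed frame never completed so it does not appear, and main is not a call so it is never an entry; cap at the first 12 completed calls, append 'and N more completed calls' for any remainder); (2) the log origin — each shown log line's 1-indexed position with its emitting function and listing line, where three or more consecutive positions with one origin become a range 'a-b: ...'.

Answer: the defect is in process_batch at line 22.
The tell: Log line 9 is where behavior first shows: 'checkpoint: 20' appears instead of 'checkpoint: 1'.
Call chain: main.
First divergence: position 9 — the shown line 'checkpoint: 20' should read 'checkpoint: 1'.
Intended log window:
  7: enter trim_outliers: left 12 right 4
  8: process_batch: inputs 12 and 8
  9: checkpoint: 1
Execution walk:
  update_gauge([2, 2, 2, 1, 6, 12, 6, 10, 10, 9]) -> 12  [called from main, line 35]
  verify_load([2, 2, 2, 1, 6, 12, 6, 10, 10, 9], 6) -> 4  [called from main, line 36]
  process_batch(12, 8) -> 20  [called from trim_outliers, line 29]
  trim_outliers(12, 4) -> 20  [called from main, line 38]
Log origins:
  1: logged in main at line 34
  2: logged in update_gauge at line 2
  3: logged in update_gauge at line 7
  4: logged in verify_load at line 11
  5: logged in verify_load at line 16
  6: logged in main at line 37
  7: logged in trim_outliers at line 26
  8: logged in process_batch at line 20
  9: logged in main at line 39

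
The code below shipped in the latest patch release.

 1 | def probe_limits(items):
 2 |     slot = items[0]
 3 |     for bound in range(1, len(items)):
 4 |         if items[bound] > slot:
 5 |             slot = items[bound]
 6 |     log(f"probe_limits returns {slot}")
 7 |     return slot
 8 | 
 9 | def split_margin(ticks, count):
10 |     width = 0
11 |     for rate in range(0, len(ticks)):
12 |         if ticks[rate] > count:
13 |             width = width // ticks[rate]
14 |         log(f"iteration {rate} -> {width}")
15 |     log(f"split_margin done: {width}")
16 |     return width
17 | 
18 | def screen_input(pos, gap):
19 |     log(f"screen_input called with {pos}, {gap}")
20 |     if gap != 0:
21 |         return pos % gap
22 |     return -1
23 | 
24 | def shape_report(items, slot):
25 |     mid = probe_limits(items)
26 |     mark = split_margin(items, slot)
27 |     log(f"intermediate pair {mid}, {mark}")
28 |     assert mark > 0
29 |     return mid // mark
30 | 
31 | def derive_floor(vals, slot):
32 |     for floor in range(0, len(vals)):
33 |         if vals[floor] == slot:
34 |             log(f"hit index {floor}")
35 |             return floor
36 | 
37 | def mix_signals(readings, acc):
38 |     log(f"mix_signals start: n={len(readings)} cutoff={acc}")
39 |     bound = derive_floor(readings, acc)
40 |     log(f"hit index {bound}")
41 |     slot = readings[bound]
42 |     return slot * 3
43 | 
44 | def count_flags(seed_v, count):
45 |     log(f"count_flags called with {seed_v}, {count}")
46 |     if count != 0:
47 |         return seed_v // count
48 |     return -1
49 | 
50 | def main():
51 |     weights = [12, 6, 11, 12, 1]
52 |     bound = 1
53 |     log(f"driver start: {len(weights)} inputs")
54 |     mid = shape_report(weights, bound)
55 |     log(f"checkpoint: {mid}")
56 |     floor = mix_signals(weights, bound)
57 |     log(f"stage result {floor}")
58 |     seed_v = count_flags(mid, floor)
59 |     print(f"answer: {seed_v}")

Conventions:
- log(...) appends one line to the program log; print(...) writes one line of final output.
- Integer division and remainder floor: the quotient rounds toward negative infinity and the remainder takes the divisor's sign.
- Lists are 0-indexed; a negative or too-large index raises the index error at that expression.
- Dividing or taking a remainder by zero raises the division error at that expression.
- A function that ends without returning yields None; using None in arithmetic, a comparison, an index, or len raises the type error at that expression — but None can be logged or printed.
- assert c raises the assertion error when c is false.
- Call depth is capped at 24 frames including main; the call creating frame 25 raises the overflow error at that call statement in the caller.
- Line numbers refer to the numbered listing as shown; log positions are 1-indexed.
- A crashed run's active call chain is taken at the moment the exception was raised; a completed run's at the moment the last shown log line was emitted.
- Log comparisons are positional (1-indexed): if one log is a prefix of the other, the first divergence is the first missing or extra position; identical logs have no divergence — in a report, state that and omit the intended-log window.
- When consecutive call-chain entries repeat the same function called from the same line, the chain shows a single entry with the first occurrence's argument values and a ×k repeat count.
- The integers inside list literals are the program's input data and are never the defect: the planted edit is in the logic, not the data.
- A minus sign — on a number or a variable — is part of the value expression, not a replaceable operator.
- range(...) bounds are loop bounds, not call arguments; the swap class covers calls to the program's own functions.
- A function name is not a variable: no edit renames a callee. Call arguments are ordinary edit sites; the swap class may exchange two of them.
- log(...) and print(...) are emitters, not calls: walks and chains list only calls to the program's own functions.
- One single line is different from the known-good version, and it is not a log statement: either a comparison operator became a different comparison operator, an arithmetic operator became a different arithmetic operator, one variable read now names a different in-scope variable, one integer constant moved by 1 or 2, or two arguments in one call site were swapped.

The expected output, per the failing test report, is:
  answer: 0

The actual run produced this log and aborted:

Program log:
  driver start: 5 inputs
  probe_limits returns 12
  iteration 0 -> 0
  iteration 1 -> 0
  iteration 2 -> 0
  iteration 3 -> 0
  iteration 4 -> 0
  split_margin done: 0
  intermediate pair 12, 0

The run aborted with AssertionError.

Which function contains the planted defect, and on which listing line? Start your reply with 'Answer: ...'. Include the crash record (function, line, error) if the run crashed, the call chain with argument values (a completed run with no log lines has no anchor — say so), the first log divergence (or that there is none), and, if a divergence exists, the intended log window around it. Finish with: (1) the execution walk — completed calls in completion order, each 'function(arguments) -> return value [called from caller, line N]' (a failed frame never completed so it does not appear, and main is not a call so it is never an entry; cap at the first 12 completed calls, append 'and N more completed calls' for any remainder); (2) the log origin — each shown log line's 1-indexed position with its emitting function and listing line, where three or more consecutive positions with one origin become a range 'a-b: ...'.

Answer: the defect is in split_margin at line 13.
Key observation: At log position 3 the runs split — shown 'iteration 0 -> 0', but the working version logs 'iteration 0 -> 12'.
Crash: shape_report, line 28, AssertionError.
Call chain: main -> shape_report([12, 6, 11, 12, 1], 1) (called at line 54).
First divergence: position 3 — the shown line 'iteration 0 -> 0' should read 'iteration 0 -> 12'.
Intended log window:
  1: driver start: 5 inputs
  2: probe_limits returns 12
  3: iteration 0 -> 12
  4: iteration 1 -> 18
Execution walk:
  probe_limits([12, 6, 11, 12, 1]) -> 12  [called from shape_report, line 25]
  split_margin([12, 6, 11, 12, 1], 1) -> 0  [called from shape_report, line 26]
Log origin:
  1: emitted by main (line 53)
  2: emitted by probe_limits (line 6)
  3-7: emitted by split_margin (line 14)
  8: emitted by split_margin (line 15)
  9: emitted by shape_report (line 27)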